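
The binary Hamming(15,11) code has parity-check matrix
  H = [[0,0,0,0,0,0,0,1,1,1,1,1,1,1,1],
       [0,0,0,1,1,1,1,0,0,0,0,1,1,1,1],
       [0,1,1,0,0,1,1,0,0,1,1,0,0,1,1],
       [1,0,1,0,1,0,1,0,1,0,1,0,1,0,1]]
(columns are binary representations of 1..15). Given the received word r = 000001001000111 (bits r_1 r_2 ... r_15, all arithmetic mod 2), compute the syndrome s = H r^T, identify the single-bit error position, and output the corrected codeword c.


s = (0, 0, 1, 1)^T, error position = 3, corrected codeword c = 001001001000111

Compute s = H r^T mod 2 one row at a time:
  s_1 = 0 + 1 + 0 + 0 + 0 + 1 + 1 + 1 = 4 ≡ 0 (mod 2).
  s_2 = 0 + 0 + 1 + 0 + 0 + 1 + 1 + 1 = 4 ≡ 0 (mod 2).
  s_3 = 0 + 0 + 1 + 0 + 0 + 0 + 1 + 1 = 3 ≡ 1 (mod 2).
  s_4 = 0 + 0 + 0 + 0 + 1 + 0 + 1 + 1 = 3 ≡ 1 (mod 2).
s = (0, 0, 1, 1)^T — this equals column 3 of H (binary 0011), so error is at position 3.
Correct: flip bit 3 of r = 000001001000111 to get c = 001001001000111.


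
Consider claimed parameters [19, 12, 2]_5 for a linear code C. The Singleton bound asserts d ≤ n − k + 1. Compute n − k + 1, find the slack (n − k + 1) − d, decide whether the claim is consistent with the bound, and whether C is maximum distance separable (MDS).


Singleton RHS = n − k + 1 = 8, slack = 6, bound satisfied, not MDS.

Singleton bound: d ≤ n − k + 1.
Here n = 19, k = 12, so n − k + 1 = 8.
Given d = 2, check d ≤ 8: YES.
Slack = (n − k + 1) − d = 6.
The code is NOT MDS (slack = 6 > 0).
Description: the claimed parameters are [19, 12, 2]_5; such a code would be non-MDS.


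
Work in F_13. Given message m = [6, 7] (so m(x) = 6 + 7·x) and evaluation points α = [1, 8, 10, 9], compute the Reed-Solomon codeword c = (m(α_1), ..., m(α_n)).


c = [0, 10, 11, 4]

Message polynomial: m(x) = 6 + 7·x (mod 13).
For each evaluation point α_i, compute m(α_i) mod 13:
  α_1 = 1: Horner steps 7 → 0, so m(1) = 0.
  α_2 = 8: Horner steps 7 → 10, so m(8) = 10.
  α_3 = 10: Horner steps 7 → 11, so m(10) = 11.
  α_4 = 9: Horner steps 7 → 4, so m(9) = 4.
Codeword c = [0, 10, 11, 4] ∈ F_13^4.


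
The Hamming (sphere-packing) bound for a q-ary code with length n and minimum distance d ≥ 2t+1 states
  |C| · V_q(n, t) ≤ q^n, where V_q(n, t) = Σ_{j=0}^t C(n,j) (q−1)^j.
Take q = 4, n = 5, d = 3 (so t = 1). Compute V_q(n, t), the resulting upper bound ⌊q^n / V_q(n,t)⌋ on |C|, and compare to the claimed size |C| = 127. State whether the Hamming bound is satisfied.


V_q(n, t) = 16, q^n = 1024, Hamming bound = 64, |C| = 127 > bound (violated).

Step 1: Compute V_q(n, t) = Σ_{j=0}^1 C(n, j) (q−1)^j.
  j = 0: C(5,0)·(3)^0 = 1·1 = 1.
  j = 1: C(5,1)·(3)^1 = 5·3 = 15.
  V_q(n, t) = 1 + 15 = 16.
Step 2: q^n = 4^5 = 1024.
Step 3: Hamming bound ⌊q^n / V_q(n,t)⌋ = ⌊1024/16⌋ = 64.
Step 4: Compare |C| = 127 to 64: violated.
The claimed |C| lies above the Hamming bound, so no 4-ary code of length 5 with d ≥ 3 can have 127 codewords.


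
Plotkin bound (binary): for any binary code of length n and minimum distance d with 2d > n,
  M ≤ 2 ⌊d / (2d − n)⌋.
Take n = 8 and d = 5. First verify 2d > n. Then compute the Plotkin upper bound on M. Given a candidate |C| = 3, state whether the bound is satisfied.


Plotkin bound M ≤ 4; given |C| = 3 ≤ bound (satisfied).

Check applicability: 2d = 10, n = 8.
2d − n = 2 > 0, so Plotkin applies.
Compute d/(2d−n) = 5/2 ≈ 2.5000.
⌊d/(2d−n)⌋ = 2.
Plotkin bound: M ≤ 2·2 = 4.
Given |C| = 3, check: satisfied.
This |C| is below the Plotkin bound.


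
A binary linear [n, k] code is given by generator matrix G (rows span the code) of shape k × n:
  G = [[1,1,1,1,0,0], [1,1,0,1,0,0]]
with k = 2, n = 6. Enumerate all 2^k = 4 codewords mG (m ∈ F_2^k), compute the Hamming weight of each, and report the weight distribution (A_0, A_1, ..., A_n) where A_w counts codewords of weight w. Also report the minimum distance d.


Weight distribution: A_0 = 1, A_1 = 1, A_3 = 1, A_4 = 1. Minimum distance d = 1.

Enumerate all 2^2 = 4 messages m ∈ F_2^2.
For each, compute codeword c = mG in F_2^6, then tally its weight.
  m = 00 → c = 000000, weight = 0.
  m = 10 → c = 111100, weight = 4.
  m = 01 → c = 110100, weight = 3.
  m = 11 → c = 001000, weight = 1.
Tally weights:
  weight 0: 1 codewords.
  weight 1: 1 codewords.
  weight 3: 1 codewords.
  weight 4: 1 codewords.
Minimum distance d = smallest w > 0 with A_w > 0 = 1.
Sanity: Σ A_w = 4 = 2^2 = 4 ✓.


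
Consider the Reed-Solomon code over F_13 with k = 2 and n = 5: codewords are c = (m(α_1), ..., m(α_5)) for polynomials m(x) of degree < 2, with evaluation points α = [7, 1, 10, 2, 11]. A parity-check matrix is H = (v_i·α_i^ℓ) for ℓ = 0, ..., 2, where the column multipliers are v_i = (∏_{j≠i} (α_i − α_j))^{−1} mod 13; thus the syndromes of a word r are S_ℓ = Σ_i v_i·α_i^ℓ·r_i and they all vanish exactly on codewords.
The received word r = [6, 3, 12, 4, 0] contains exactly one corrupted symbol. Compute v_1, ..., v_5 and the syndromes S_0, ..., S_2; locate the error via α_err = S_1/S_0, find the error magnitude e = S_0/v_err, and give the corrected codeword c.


S = (4, 2, 1), error at position 1, error magnitude e = 10, c = [9, 3, 12, 4, 0].

Step 1: column multipliers v_i = (∏_{j≠i}(α_i − α_j))^{−1} mod 13.
  i = 1 (α = 7): (7−1)(7−10)(7−2)(7−11) = 6·(−3)·5·(−4) = 360 ≡ 9, so v_1 = 9^{−1} = 3 (mod 13).
  i = 2 (α = 1): (1−7)(1−10)(1−2)(1−11) = (−6)·(−9)·(−1)·(−10) = 540 ≡ 7, so v_2 = 7^{−1} = 2 (mod 13).
  i = 3 (α = 10): (10−7)(10−1)(10−2)(10−11) = 3·9·8·(−1) = −216 ≡ 5, so v_3 = 5^{−1} = 8 (mod 13).
  i = 4 (α = 2): (2−7)(2−1)(2−10)(2−11) = (−5)·1·(−8)·(−9) = −360 ≡ 4, so v_4 = 4^{−1} = 10 (mod 13).
  i = 5 (α = 11): (11−7)(11−1)(11−10)(11−2) = 4·10·1·9 = 360 ≡ 9, so v_5 = 9^{−1} = 3 (mod 13).
  v = [3, 2, 8, 10, 3].
Step 2: syndromes of r = [6, 3, 12, 4, 0] (all sums mod 13).
  S_0 = Σ v_i r_i = 3·6 + 2·3 + 8·12 + 10·4 + 3·0 = 160 ≡ 4.
  S_1 = Σ v_i α_i r_i = 3·7·6 + 2·1·3 + 8·10·12 + 10·2·4 + 3·11·0 = 1172 ≡ 2.
  α_i^2 mod 13 = [10, 1, 9, 4, 4].
  S_2 = Σ v_i α_i^2 r_i = 3·10·6 + 2·1·3 + 8·9·12 + 10·4·4 + 3·4·0 = 1210 ≡ 1.
  S = (4, 2, 1) ≠ 0, so r is not a codeword (an error is present).
Step 3: locate the error. For a single error e at position i, S_ℓ = v_i·e·α_i^ℓ, so α_err = S_1/S_0.
  S_0^{−1} = 4^{−1} = 10 (mod 13), so α_err = 2·10 = 20 ≡ 7 = α_1. Error position i = 1.
  Consistency check: S_2/S_1 = 1·7 = 7 ≡ 7 = α_err ✓ (single-error assumption holds).
Step 4: error magnitude e = S_0/v_1 = S_0·∏_{j≠1}(α_1 − α_j) = 4·9 = 36 ≡ 10 (mod 13).
Step 5: correct position 1: c_1 = r_1 − e = 6 − 10 ≡ 9 (mod 13). Hence c = [9, 3, 12, 4, 0].
  Check: interpolating c through the α_i gives m(x) = 2 + 1·x (degree < 2) with m(α_i) = c_i for every i, so c is indeed a codeword.


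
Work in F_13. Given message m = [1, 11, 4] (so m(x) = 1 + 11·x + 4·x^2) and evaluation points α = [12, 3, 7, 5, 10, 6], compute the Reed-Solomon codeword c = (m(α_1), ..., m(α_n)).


c = [7, 5, 1, 0, 4, 3]

Message polynomial: m(x) = 1 + 11·x + 4·x^2 (mod 13).
For each evaluation point α_i, compute m(α_i) mod 13:
  α_1 = 12: Horner steps 4 → 7 → 7, so m(12) = 7.
  α_2 = 3: Horner steps 4 → 10 → 5, so m(3) = 5.
  α_3 = 7: Horner steps 4 → 0 → 1, so m(7) = 1.
  α_4 = 5: Horner steps 4 → 5 → 0, so m(5) = 0.
  α_5 = 10: Horner steps 4 → 12 → 4, so m(10) = 4.
  α_6 = 6: Horner steps 4 → 9 → 3, so m(6) = 3.
Codeword c = [7, 5, 1, 0, 4, 3] ∈ F_13^6.


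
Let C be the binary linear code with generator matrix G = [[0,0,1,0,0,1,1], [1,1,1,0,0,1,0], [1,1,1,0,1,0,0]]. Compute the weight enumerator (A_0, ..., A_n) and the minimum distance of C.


Weight distribution: A_0 = 1, A_2 = 1, A_3 = 3, A_4 = 2, A_5 = 1. Minimum distance d = 2.

Enumerate all 2^3 = 8 messages m ∈ F_2^3.
For each, compute codeword c = mG in F_2^7, then tally its weight.
  m = 000 → c = 0000000, weight = 0.
  m = 100 → c = 0010011, weight = 3.
  m = 010 → c = 1110010, weight = 4.
  m = 110 → c = 1100001, weight = 3.
  m = 001 → c = 1110100, weight = 4.
  m = 101 → c = 1100111, weight = 5.
  m = 011 → c = 0000110, weight = 2.
  m = 111 → c = 0010101, weight = 3.
Tally weights:
  weight 0: 1 codewords.
  weight 2: 1 codewords.
  weight 3: 3 codewords.
  weight 4: 2 codewords.
  weight 5: 1 codewords.
Minimum distance d = smallest w > 0 with A_w > 0 = 2.
Sanity: Σ A_w = 8 = 2^3 = 8 ✓.


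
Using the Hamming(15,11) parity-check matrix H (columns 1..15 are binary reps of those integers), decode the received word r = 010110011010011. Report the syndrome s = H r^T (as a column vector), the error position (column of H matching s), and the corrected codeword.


s = (1, 0, 0, 0)^T, error position = 8, corrected codeword c = 010110001010011

Compute s = H r^T mod 2 one row at a time:
  s_1 = 1 + 1 + 0 + 1 + 0 + 0 + 1 + 1 = 5 ≡ 1 (mod 2).
  s_2 = 1 + 1 + 0 + 0 + 0 + 0 + 1 + 1 = 4 ≡ 0 (mod 2).
  s_3 = 1 + 0 + 0 + 0 + 0 + 1 + 1 + 1 = 4 ≡ 0 (mod 2).
  s_4 = 0 + 0 + 1 + 0 + 1 + 1 + 0 + 1 = 4 ≡ 0 (mod 2).
s = (1, 0, 0, 0)^T — this equals column 8 of H (binary 1000), so error is at position 8.
Correct: flip bit 8 of r = 010110011010011 to get c = 010110001010011.


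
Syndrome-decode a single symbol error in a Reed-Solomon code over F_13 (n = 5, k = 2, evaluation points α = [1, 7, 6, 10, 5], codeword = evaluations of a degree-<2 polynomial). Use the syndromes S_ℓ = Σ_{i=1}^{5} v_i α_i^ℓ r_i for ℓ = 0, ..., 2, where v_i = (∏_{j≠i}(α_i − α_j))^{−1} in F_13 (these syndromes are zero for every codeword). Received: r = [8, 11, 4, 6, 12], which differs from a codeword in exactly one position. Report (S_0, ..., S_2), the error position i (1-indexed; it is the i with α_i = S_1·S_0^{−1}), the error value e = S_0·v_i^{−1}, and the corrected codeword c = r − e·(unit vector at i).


S = (11, 3, 2), error at position 5, error magnitude e = 2, c = [8, 11, 4, 6, 10].

Step 1: column multipliers v_i = (∏_{j≠i}(α_i − α_j))^{−1} mod 13.
  i = 1 (α = 1): (1−7)(1−6)(1−10)(1−5) = (−6)·(−5)·(−9)·(−4) = 1080 ≡ 1, so v_1 = 1^{−1} = 1 (mod 13).
  i = 2 (α = 7): (7−1)(7−6)(7−10)(7−5) = 6·1·(−3)·2 = −36 ≡ 3, so v_2 = 3^{−1} = 9 (mod 13).
  i = 3 (α = 6): (6−1)(6−7)(6−10)(6−5) = 5·(−1)·(−4)·1 = 20 ≡ 7, so v_3 = 7^{−1} = 2 (mod 13).
  i = 4 (α = 10): (10−1)(10−7)(10−6)(10−5) = 9·3·4·5 = 540 ≡ 7, so v_4 = 7^{−1} = 2 (mod 13).
  i = 5 (α = 5): (5−1)(5−7)(5−6)(5−10) = 4·(−2)·(−1)·(−5) = −40 ≡ 12, so v_5 = 12^{−1} = 12 (mod 13).
  v = [1, 9, 2, 2, 12].
Step 2: syndromes of r = [8, 11, 4, 6, 12] (all sums mod 13).
  S_0 = Σ v_i r_i = 1·8 + 9·11 + 2·4 + 2·6 + 12·12 = 271 ≡ 11.
  S_1 = Σ v_i α_i r_i = 1·1·8 + 9·7·11 + 2·6·4 + 2·10·6 + 12·5·12 = 1589 ≡ 3.
  α_i^2 mod 13 = [1, 10, 10, 9, 12].
  S_2 = Σ v_i α_i^2 r_i = 1·1·8 + 9·10·11 + 2·10·4 + 2·9·6 + 12·12·12 = 2914 ≡ 2.
  S = (11, 3, 2) ≠ 0, so r is not a codeword (an error is present).
Step 3: locate the error. For a single error e at position i, S_ℓ = v_i·e·α_i^ℓ, so α_err = S_1/S_0.
  S_0^{−1} = 11^{−1} = 6 (mod 13), so α_err = 3·6 = 18 ≡ 5 = α_5. Error position i = 5.
  Consistency check: S_2/S_1 = 2·9 = 18 ≡ 5 = α_err ✓ (single-error assumption holds).
Step 4: error magnitude e = S_0/v_5 = S_0·∏_{j≠5}(α_5 − α_j) = 11·12 = 132 ≡ 2 (mod 13).
Step 5: correct position 5: c_5 = r_5 − e = 12 − 2 ≡ 10 (mod 13). Hence c = [8, 11, 4, 6, 10].
  Check: interpolating c through the α_i gives m(x) = 1 + 7·x (degree < 2) with m(α_i) = c_i for every i, so c is indeed a codeword.


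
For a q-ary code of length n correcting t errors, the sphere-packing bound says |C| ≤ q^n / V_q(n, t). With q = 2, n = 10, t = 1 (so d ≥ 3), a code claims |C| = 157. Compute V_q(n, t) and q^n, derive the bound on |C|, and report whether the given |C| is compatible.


V_q(n, t) = 11, q^n = 1024, Hamming bound = 93, |C| = 157 > bound (violated).

Step 1: Compute V_q(n, t) = Σ_{j=0}^1 C(n, j) (q−1)^j.
  j = 0: C(10,0)·(1)^0 = 1·1 = 1.
  j = 1: C(10,1)·(1)^1 = 10·1 = 10.
  V_q(n, t) = 1 + 10 = 11.
Step 2: q^n = 2^10 = 1024.
Step 3: Hamming bound ⌊q^n / V_q(n,t)⌋ = ⌊1024/11⌋ = 93.
Step 4: Compare |C| = 157 to 93: violated.
The claimed |C| lies above the Hamming bound, so no 2-ary code of length 10 with d ≥ 3 can have 157 codewords.


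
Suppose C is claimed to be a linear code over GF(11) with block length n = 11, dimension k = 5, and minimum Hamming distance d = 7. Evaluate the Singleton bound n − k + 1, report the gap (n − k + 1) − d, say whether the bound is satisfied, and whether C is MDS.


Singleton RHS = n − k + 1 = 7, slack = 0, bound satisfied, MDS.

Singleton bound: d ≤ n − k + 1.
Here n = 11, k = 5, so n − k + 1 = 7.
Given d = 7, check d ≤ 7: YES.
Slack = (n − k + 1) − d = 0.
The code is MDS (slack = 0).
Description: the claimed parameters are [11, 5, 7]_11; such a code would be MDS (meets Singleton bound).


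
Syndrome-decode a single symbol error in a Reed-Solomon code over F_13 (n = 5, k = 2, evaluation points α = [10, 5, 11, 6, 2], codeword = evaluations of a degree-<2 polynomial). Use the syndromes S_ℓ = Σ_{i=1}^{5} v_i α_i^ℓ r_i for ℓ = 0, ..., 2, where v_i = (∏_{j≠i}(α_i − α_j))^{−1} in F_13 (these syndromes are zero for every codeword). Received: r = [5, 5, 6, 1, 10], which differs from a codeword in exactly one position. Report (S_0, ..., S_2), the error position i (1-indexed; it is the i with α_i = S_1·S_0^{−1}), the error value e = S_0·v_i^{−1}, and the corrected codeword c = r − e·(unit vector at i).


S = (5, 12, 8), error at position 2, error magnitude e = 5, c = [5, 0, 6, 1, 10].

Step 1: column multipliers v_i = (∏_{j≠i}(α_i − α_j))^{−1} mod 13.
  i = 1 (α = 10): (10−5)(10−11)(10−6)(10−2) = 5·(−1)·4·8 = −160 ≡ 9, so v_1 = 9^{−1} = 3 (mod 13).
  i = 2 (α = 5): (5−10)(5−11)(5−6)(5−2) = (−5)·(−6)·(−1)·3 = −90 ≡ 1, so v_2 = 1^{−1} = 1 (mod 13).
  i = 3 (α = 11): (11−10)(11−5)(11−6)(11−2) = 1·6·5·9 = 270 ≡ 10, so v_3 = 10^{−1} = 4 (mod 13).
  i = 4 (α = 6): (6−10)(6−5)(6−11)(6−2) = (−4)·1·(−5)·4 = 80 ≡ 2, so v_4 = 2^{−1} = 7 (mod 13).
  i = 5 (α = 2): (2−10)(2−5)(2−11)(2−6) = (−8)·(−3)·(−9)·(−4) = 864 ≡ 6, so v_5 = 6^{−1} = 11 (mod 13).
  v = [3, 1, 4, 7, 11].
Step 2: syndromes of r = [5, 5, 6, 1, 10] (all sums mod 13).
  S_0 = Σ v_i r_i = 3·5 + 1·5 + 4·6 + 7·1 + 11·10 = 161 ≡ 5.
  S_1 = Σ v_i α_i r_i = 3·10·5 + 1·5·5 + 4·11·6 + 7·6·1 + 11·2·10 = 701 ≡ 12.
  α_i^2 mod 13 = [9, 12, 4, 10, 4].
  S_2 = Σ v_i α_i^2 r_i = 3·9·5 + 1·12·5 + 4·4·6 + 7·10·1 + 11·4·10 = 801 ≡ 8.
  S = (5, 12, 8) ≠ 0, so r is not a codeword (an error is present).
Step 3: locate the error. For a single error e at position i, S_ℓ = v_i·e·α_i^ℓ, so α_err = S_1/S_0.
  S_0^{−1} = 5^{−1} = 8 (mod 13), so α_err = 12·8 = 96 ≡ 5 = α_2. Error position i = 2.
  Consistency check: S_2/S_1 = 8·12 = 96 ≡ 5 = α_err ✓ (single-error assumption holds).
Step 4: error magnitude e = S_0/v_2 = S_0·∏_{j≠2}(α_2 − α_j) = 5·1 = 5 ≡ 5 (mod 13).
Step 5: correct position 2: c_2 = r_2 − e = 5 − 5 ≡ 0 (mod 13). Hence c = [5, 0, 6, 1, 10].
  Check: interpolating c through the α_i gives m(x) = 8 + 1·x (degree < 2) with m(α_i) = c_i for every i, so c is indeed a codeword.


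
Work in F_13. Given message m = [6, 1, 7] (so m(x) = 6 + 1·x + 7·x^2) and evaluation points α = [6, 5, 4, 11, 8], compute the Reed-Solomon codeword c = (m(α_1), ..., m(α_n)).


c = [4, 4, 5, 6, 7]

Message polynomial: m(x) = 6 + 1·x + 7·x^2 (mod 13).
For each evaluation point α_i, compute m(α_i) mod 13:
  α_1 = 6: Horner steps 7 → 4 → 4, so m(6) = 4.
  α_2 = 5: Horner steps 7 → 10 → 4, so m(5) = 4.
  α_3 = 4: Horner steps 7 → 3 → 5, so m(4) = 5.
  α_4 = 11: Horner steps 7 → 0 → 6, so m(11) = 6.
  α_5 = 8: Horner steps 7 → 5 → 7, so m(8) = 7.
Codeword c = [4, 4, 5, 6, 7] ∈ F_13^5.


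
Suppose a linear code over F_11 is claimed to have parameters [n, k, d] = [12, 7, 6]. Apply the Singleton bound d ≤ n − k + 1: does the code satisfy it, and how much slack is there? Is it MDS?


Singleton RHS = n − k + 1 = 6, slack = 0, bound satisfied, MDS.

Singleton bound: d ≤ n − k + 1.
Here n = 12, k = 7, so n − k + 1 = 6.
Given d = 6, check d ≤ 6: YES.
Slack = (n − k + 1) − d = 0.
The code is MDS (slack = 0).
Description: the claimed parameters are [12, 7, 6]_11; such a code would be MDS (meets Singleton bound).


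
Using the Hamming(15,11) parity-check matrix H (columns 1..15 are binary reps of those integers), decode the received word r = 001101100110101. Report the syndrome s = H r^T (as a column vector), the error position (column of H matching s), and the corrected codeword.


s = (0, 1, 0, 1)^T, error position = 5, corrected codeword c = 001111100110101

Compute s = H r^T mod 2 one row at a time:
  s_1 = 0 + 0 + 1 + 1 + 0 + 1 + 0 + 1 = 4 ≡ 0 (mod 2).
  s_2 = 1 + 0 + 1 + 1 + 0 + 1 + 0 + 1 = 5 ≡ 1 (mod 2).
  s_3 = 0 + 1 + 1 + 1 + 1 + 1 + 0 + 1 = 6 ≡ 0 (mod 2).
  s_4 = 0 + 1 + 0 + 1 + 0 + 1 + 1 + 1 = 5 ≡ 1 (mod 2).
s = (0, 1, 0, 1)^T — this equals column 5 of H (binary 0101), so error is at position 5.
Correct: flip bit 5 of r = 001101100110101 to get c = 001111100110101.


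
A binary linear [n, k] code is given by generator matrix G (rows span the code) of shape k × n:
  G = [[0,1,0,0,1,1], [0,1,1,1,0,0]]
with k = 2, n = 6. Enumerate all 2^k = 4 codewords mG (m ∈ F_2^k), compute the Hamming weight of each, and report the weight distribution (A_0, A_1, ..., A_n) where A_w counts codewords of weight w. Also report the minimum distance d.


Weight distribution: A_0 = 1, A_3 = 2, A_4 = 1. Minimum distance d = 3.

Enumerate all 2^2 = 4 messages m ∈ F_2^2.
For each, compute codeword c = mG in F_2^6, then tally its weight.
  m = 00 → c = 000000, weight = 0.
  m = 10 → c = 010011, weight = 3.
  m = 01 → c = 011100, weight = 3.
  m = 11 → c = 001111, weight = 4.
Tally weights:
  weight 0: 1 codewords.
  weight 3: 2 codewords.
  weight 4: 1 codewords.
Minimum distance d = smallest w > 0 with A_w > 0 = 3.
Sanity: Σ A_w = 4 = 2^2 = 4 ✓.


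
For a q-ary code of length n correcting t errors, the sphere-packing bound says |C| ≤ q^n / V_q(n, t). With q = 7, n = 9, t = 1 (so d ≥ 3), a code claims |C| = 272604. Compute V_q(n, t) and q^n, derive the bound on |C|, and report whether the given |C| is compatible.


V_q(n, t) = 55, q^n = 40353607, Hamming bound = 733701, |C| = 272604 ≤ bound (satisfied).

Step 1: Compute V_q(n, t) = Σ_{j=0}^1 C(n, j) (q−1)^j.
  j = 0: C(9,0)·(6)^0 = 1·1 = 1.
  j = 1: C(9,1)·(6)^1 = 9·6 = 54.
  V_q(n, t) = 1 + 54 = 55.
Step 2: q^n = 7^9 = 40353607.
Step 3: Hamming bound ⌊q^n / V_q(n,t)⌋ = ⌊40353607/55⌋ = 733701.
Step 4: Compare |C| = 272604 to 733701: satisfied.
The claimed |C| lies below the Hamming bound.


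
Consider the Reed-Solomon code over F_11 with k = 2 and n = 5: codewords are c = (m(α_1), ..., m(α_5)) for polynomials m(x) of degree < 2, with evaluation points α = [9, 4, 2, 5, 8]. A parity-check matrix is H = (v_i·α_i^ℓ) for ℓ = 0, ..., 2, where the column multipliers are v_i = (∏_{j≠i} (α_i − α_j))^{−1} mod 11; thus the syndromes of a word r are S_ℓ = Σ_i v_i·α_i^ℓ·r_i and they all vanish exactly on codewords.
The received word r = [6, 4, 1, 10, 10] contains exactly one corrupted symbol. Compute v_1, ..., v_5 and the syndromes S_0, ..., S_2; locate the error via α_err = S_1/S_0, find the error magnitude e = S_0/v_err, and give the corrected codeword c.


S = (7, 2, 10), error at position 4, error magnitude e = 10, c = [6, 4, 1, 0, 10].

Step 1: column multipliers v_i = (∏_{j≠i}(α_i − α_j))^{−1} mod 11.
  i = 1 (α = 9): (9−4)(9−2)(9−5)(9−8) = 5·7·4·1 = 140 ≡ 8, so v_1 = 8^{−1} = 7 (mod 11).
  i = 2 (α = 4): (4−9)(4−2)(4−5)(4−8) = (−5)·2·(−1)·(−4) = −40 ≡ 4, so v_2 = 4^{−1} = 3 (mod 11).
  i = 3 (α = 2): (2−9)(2−4)(2−5)(2−8) = (−7)·(−2)·(−3)·(−6) = 252 ≡ 10, so v_3 = 10^{−1} = 10 (mod 11).
  i = 4 (α = 5): (5−9)(5−4)(5−2)(5−8) = (−4)·1·3·(−3) = 36 ≡ 3, so v_4 = 3^{−1} = 4 (mod 11).
  i = 5 (α = 8): (8−9)(8−4)(8−2)(8−5) = (−1)·4·6·3 = −72 ≡ 5, so v_5 = 5^{−1} = 9 (mod 11).
  v = [7, 3, 10, 4, 9].
Step 2: syndromes of r = [6, 4, 1, 10, 10] (all sums mod 11).
  S_0 = Σ v_i r_i = 7·6 + 3·4 + 10·1 + 4·10 + 9·10 = 194 ≡ 7.
  S_1 = Σ v_i α_i r_i = 7·9·6 + 3·4·4 + 10·2·1 + 4·5·10 + 9·8·10 = 1366 ≡ 2.
  α_i^2 mod 11 = [4, 5, 4, 3, 9].
  S_2 = Σ v_i α_i^2 r_i = 7·4·6 + 3·5·4 + 10·4·1 + 4·3·10 + 9·9·10 = 1198 ≡ 10.
  S = (7, 2, 10) ≠ 0, so r is not a codeword (an error is present).
Step 3: locate the error. For a single error e at position i, S_ℓ = v_i·e·α_i^ℓ, so α_err = S_1/S_0.
  S_0^{−1} = 7^{−1} = 8 (mod 11), so α_err = 2·8 = 16 ≡ 5 = α_4. Error position i = 4.
  Consistency check: S_2/S_1 = 10·6 = 60 ≡ 5 = α_err ✓ (single-error assumption holds).
Step 4: error magnitude e = S_0/v_4 = S_0·∏_{j≠4}(α_4 − α_j) = 7·3 = 21 ≡ 10 (mod 11).
Step 5: correct position 4: c_4 = r_4 − e = 10 − 10 ≡ 0 (mod 11). Hence c = [6, 4, 1, 0, 10].
  Check: interpolating c through the α_i gives m(x) = 9 + 7·x (degree < 2) with m(α_i) = c_i for every i, so c is indeed a codeword.


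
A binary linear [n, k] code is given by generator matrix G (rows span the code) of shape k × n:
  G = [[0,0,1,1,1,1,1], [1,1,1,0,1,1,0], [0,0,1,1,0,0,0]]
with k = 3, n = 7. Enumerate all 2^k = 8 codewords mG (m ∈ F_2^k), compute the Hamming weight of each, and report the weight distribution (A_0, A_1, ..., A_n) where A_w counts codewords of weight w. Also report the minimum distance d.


Weight distribution: A_0 = 1, A_2 = 1, A_3 = 1, A_4 = 2, A_5 = 3. Minimum distance d = 2.

Enumerate all 2^3 = 8 messages m ∈ F_2^3.
For each, compute codeword c = mG in F_2^7, then tally its weight.
  m = 000 → c = 0000000, weight = 0.
  m = 100 → c = 0011111, weight = 5.
  m = 010 → c = 1110110, weight = 5.
  m = 110 → c = 1101001, weight = 4.
  m = 001 → c = 0011000, weight = 2.
  m = 101 → c = 0000111, weight = 3.
  m = 011 → c = 1101110, weight = 5.
  m = 111 → c = 1110001, weight = 4.
Tally weights:
  weight 0: 1 codewords.
  weight 2: 1 codewords.
  weight 3: 1 codewords.
  weight 4: 2 codewords.
  weight 5: 3 codewords.
Minimum distance d = smallest w > 0 with A_w > 0 = 2.
Sanity: Σ A_w = 8 = 2^3 = 8 ✓.


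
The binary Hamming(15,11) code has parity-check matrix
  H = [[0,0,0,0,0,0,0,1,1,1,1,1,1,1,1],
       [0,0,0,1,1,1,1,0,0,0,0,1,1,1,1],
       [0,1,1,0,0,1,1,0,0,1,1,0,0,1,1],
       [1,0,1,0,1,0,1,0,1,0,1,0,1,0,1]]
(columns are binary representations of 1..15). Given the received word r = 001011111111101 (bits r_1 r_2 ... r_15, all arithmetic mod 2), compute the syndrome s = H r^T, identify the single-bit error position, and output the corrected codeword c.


s = (1, 0, 0, 1)^T, error position = 9, corrected codeword c = 001011110111101

Compute s = H r^T mod 2 one row at a time:
  s_1 = 1 + 1 + 1 + 1 + 1 + 1 + 0 + 1 = 7 ≡ 1 (mod 2).
  s_2 = 0 + 1 + 1 + 1 + 1 + 1 + 0 + 1 = 6 ≡ 0 (mod 2).
  s_3 = 0 + 1 + 1 + 1 + 1 + 1 + 0 + 1 = 6 ≡ 0 (mod 2).
  s_4 = 0 + 1 + 1 + 1 + 1 + 1 + 1 + 1 = 7 ≡ 1 (mod 2).
s = (1, 0, 0, 1)^T — this equals column 9 of H (binary 1001), so error is at position 9.
Correct: flip bit 9 of r = 001011111111101 to get c = 001011110111101.


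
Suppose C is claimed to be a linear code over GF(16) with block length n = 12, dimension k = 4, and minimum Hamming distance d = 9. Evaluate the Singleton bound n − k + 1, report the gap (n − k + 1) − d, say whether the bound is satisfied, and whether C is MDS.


Singleton RHS = n − k + 1 = 9, slack = 0, bound satisfied, MDS.

Singleton bound: d ≤ n − k + 1.
Here n = 12, k = 4, so n − k + 1 = 9.
Given d = 9, check d ≤ 9: YES.
Slack = (n − k + 1) − d = 0.
The code is MDS (slack = 0).
Description: the claimed parameters are [12, 4, 9]_16; such a code would be MDS (meets Singleton bound).


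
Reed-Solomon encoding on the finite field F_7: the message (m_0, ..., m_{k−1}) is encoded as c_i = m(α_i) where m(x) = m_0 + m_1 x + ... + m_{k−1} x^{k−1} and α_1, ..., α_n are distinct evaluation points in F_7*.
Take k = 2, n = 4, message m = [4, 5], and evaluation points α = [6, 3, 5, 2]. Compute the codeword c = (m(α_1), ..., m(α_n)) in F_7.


c = [6, 5, 1, 0]

Message polynomial: m(x) = 4 + 5·x (mod 7).
For each evaluation point α_i, compute m(α_i) mod 7:
  α_1 = 6: Horner steps 5 → 6, so m(6) = 6.
  α_2 = 3: Horner steps 5 → 5, so m(3) = 5.
  α_3 = 5: Horner steps 5 → 1, so m(5) = 1.
  α_4 = 2: Horner steps 5 → 0, so m(2) = 0.
Codeword c = [6, 5, 1, 0] ∈ F_7^4.


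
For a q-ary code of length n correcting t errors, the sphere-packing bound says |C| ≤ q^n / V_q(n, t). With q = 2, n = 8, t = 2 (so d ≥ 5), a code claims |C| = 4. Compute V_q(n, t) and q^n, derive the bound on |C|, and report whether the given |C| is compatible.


V_q(n, t) = 37, q^n = 256, Hamming bound = 6, |C| = 4 ≤ bound (satisfied).

Step 1: Compute V_q(n, t) = Σ_{j=0}^2 C(n, j) (q−1)^j.
  j = 0: C(8,0)·(1)^0 = 1·1 = 1.
  j = 1: C(8,1)·(1)^1 = 8·1 = 8.
  j = 2: C(8,2)·(1)^2 = 28·1 = 28.
  V_q(n, t) = 1 + 8 + 28 = 37.
Step 2: q^n = 2^8 = 256.
Step 3: Hamming bound ⌊q^n / V_q(n,t)⌋ = ⌊256/37⌋ = 6.
Step 4: Compare |C| = 4 to 6: satisfied.
The claimed |C| lies below the Hamming bound.


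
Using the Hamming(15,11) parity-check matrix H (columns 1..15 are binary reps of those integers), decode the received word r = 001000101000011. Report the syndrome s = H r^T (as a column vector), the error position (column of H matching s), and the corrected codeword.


s = (1, 1, 0, 0)^T, error position = 12, corrected codeword c = 001000101001011

Compute s = H r^T mod 2 one row at a time:
  s_1 = 0 + 1 + 0 + 0 + 0 + 0 + 1 + 1 = 3 ≡ 1 (mod 2).
  s_2 = 0 + 0 + 0 + 1 + 0 + 0 + 1 + 1 = 3 ≡ 1 (mod 2).
  s_3 = 0 + 1 + 0 + 1 + 0 + 0 + 1 + 1 = 4 ≡ 0 (mod 2).
  s_4 = 0 + 1 + 0 + 1 + 1 + 0 + 0 + 1 = 4 ≡ 0 (mod 2).
s = (1, 1, 0, 0)^T — this equals column 12 of H (binary 1100), so error is at position 12.
Correct: flip bit 12 of r = 001000101000011 to get c = 001000101001011.


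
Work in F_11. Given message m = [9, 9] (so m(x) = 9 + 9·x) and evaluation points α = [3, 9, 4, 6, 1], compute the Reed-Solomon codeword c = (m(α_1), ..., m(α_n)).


c = [3, 2, 1, 8, 7]

Message polynomial: m(x) = 9 + 9·x (mod 11).
For each evaluation point α_i, compute m(α_i) mod 11:
  α_1 = 3: Horner steps 9 → 3, so m(3) = 3.
  α_2 = 9: Horner steps 9 → 2, so m(9) = 2.
  α_3 = 4: Horner steps 9 → 1, so m(4) = 1.
  α_4 = 6: Horner steps 9 → 8, so m(6) = 8.
  α_5 = 1: Horner steps 9 → 7, so m(1) = 7.
Codeword c = [3, 2, 1, 8, 7] ∈ F_11^5.


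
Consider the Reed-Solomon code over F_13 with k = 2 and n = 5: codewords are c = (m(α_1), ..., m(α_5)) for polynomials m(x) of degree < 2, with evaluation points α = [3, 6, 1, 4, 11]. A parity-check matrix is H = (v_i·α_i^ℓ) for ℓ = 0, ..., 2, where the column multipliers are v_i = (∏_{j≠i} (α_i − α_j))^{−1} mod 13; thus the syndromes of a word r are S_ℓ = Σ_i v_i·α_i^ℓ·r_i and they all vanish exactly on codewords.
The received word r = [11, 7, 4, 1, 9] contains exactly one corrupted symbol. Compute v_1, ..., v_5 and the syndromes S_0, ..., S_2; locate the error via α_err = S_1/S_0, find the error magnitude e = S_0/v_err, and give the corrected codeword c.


S = (12, 12, 12), error at position 3, error magnitude e = 12, c = [11, 7, 5, 1, 9].

Step 1: column multipliers v_i = (∏_{j≠i}(α_i − α_j))^{−1} mod 13.
  i = 1 (α = 3): (3−6)(3−1)(3−4)(3−11) = (−3)·2·(−1)·(−8) = −48 ≡ 4, so v_1 = 4^{−1} = 10 (mod 13).
  i = 2 (α = 6): (6−3)(6−1)(6−4)(6−11) = 3·5·2·(−5) = −150 ≡ 6, so v_2 = 6^{−1} = 11 (mod 13).
  i = 3 (α = 1): (1−3)(1−6)(1−4)(1−11) = (−2)·(−5)·(−3)·(−10) = 300 ≡ 1, so v_3 = 1^{−1} = 1 (mod 13).
  i = 4 (α = 4): (4−3)(4−6)(4−1)(4−11) = 1·(−2)·3·(−7) = 42 ≡ 3, so v_4 = 3^{−1} = 9 (mod 13).
  i = 5 (α = 11): (11−3)(11−6)(11−1)(11−4) = 8·5·10·7 = 2800 ≡ 5, so v_5 = 5^{−1} = 8 (mod 13).
  v = [10, 11, 1, 9, 8].
Step 2: syndromes of r = [11, 7, 4, 1, 9] (all sums mod 13).
  S_0 = Σ v_i r_i = 10·11 + 11·7 + 1·4 + 9·1 + 8·9 = 272 ≡ 12.
  S_1 = Σ v_i α_i r_i = 10·3·11 + 11·6·7 + 1·1·4 + 9·4·1 + 8·11·9 = 1624 ≡ 12.
  α_i^2 mod 13 = [9, 10, 1, 3, 4].
  S_2 = Σ v_i α_i^2 r_i = 10·9·11 + 11·10·7 + 1·1·4 + 9·3·1 + 8·4·9 = 2079 ≡ 12.
  S = (12, 12, 12) ≠ 0, so r is not a codeword (an error is present).
Step 3: locate the error. For a single error e at position i, S_ℓ = v_i·e·α_i^ℓ, so α_err = S_1/S_0.
  S_0^{−1} = 12^{−1} = 12 (mod 13), so α_err = 12·12 = 144 ≡ 1 = α_3. Error position i = 3.
  Consistency check: S_2/S_1 = 12·12 = 144 ≡ 1 = α_err ✓ (single-error assumption holds).
Step 4: error magnitude e = S_0/v_3 = S_0·∏_{j≠3}(α_3 − α_j) = 12·1 = 12 ≡ 12 (mod 13).
Step 5: correct position 3: c_3 = r_3 − e = 4 − 12 ≡ 5 (mod 13). Hence c = [11, 7, 5, 1, 9].
  Check: interpolating c through the α_i gives m(x) = 2 + 3·x (degree < 2) with m(α_i) = c_i for every i, so c is indeed a codeword.


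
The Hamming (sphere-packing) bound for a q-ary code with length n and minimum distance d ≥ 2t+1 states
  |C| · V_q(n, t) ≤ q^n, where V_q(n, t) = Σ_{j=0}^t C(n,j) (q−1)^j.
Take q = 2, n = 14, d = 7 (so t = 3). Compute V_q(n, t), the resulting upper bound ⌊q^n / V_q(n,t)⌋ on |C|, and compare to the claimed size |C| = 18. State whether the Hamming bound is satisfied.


V_q(n, t) = 470, q^n = 16384, Hamming bound = 34, |C| = 18 ≤ bound (satisfied).

Step 1: Compute V_q(n, t) = Σ_{j=0}^3 C(n, j) (q−1)^j.
  j = 0: C(14,0)·(1)^0 = 1·1 = 1.
  j = 1: C(14,1)·(1)^1 = 14·1 = 14.
  j = 2: C(14,2)·(1)^2 = 91·1 = 91.
  j = 3: C(14,3)·(1)^3 = 364·1 = 364.
  V_q(n, t) = 1 + 14 + 91 + 364 = 470.
Step 2: q^n = 2^14 = 16384.
Step 3: Hamming bound ⌊q^n / V_q(n,t)⌋ = ⌊16384/470⌋ = 34.
Step 4: Compare |C| = 18 to 34: satisfied.
The claimed |C| lies below the Hamming bound.


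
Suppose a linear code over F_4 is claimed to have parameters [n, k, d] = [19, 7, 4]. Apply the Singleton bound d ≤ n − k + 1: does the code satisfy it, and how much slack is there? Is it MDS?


Singleton RHS = n − k + 1 = 13, slack = 9, bound satisfied, not MDS.

Singleton bound: d ≤ n − k + 1.
Here n = 19, k = 7, so n − k + 1 = 13.
Given d = 4, check d ≤ 13: YES.
Slack = (n − k + 1) − d = 9.
The code is NOT MDS (slack = 9 > 0).
Description: the claimed parameters are [19, 7, 4]_4; such a code would be non-MDS.


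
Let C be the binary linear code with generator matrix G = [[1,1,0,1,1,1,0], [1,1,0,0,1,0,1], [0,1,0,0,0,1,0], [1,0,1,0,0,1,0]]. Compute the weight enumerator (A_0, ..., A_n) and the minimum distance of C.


Weight distribution: A_0 = 1, A_2 = 1, A_3 = 6, A_4 = 5, A_5 = 2, A_6 = 1. Minimum distance d = 2.

Enumerate all 2^4 = 16 messages m ∈ F_2^4.
For each, compute codeword c = mG in F_2^7, then tally its weight.
  m = 0000 → c = 0000000, weight = 0.
  m = 1000 → c = 1101110, weight = 5.
  m = 0100 → c = 1100101, weight = 4.
  m = 1100 → c = 0001011, weight = 3.
  m = 0010 → c = 0100010, weight = 2.
  m = 1010 → c = 1001100, weight = 3.
  m = 0110 → c = 1000111, weight = 4.
  m = 1110 → c = 0101001, weight = 3.
  m = 0001 → c = 1010010, weight = 3.
  m = 1001 → c = 0111100, weight = 4.
  m = 0101 → c = 0110111, weight = 5.
  m = 1101 → c = 1011001, weight = 4.
  m = 0011 → c = 1110000, weight = 3.
  m = 1011 → c = 0011110, weight = 4.
  m = 0111 → c = 0010101, weight = 3.
  m = 1111 → c = 1111011, weight = 6.
Tally weights:
  weight 0: 1 codewords.
  weight 2: 1 codewords.
  weight 3: 6 codewords.
  weight 4: 5 codewords.
  weight 5: 2 codewords.
  weight 6: 1 codewords.
Minimum distance d = smallest w > 0 with A_w > 0 = 2.
Sanity: Σ A_w = 16 = 2^4 = 16 ✓.


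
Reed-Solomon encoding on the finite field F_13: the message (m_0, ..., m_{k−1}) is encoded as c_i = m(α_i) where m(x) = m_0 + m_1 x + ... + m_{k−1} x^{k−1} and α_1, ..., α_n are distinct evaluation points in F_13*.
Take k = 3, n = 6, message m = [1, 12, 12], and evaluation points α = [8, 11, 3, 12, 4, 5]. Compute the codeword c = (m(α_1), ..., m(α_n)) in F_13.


c = [7, 12, 2, 1, 7, 10]

Message polynomial: m(x) = 1 + 12·x + 12·x^2 (mod 13).
For each evaluation point α_i, compute m(α_i) mod 13:
  α_1 = 8: Horner steps 12 → 4 → 7, so m(8) = 7.
  α_2 = 11: Horner steps 12 → 1 → 12, so m(11) = 12.
  α_3 = 3: Horner steps 12 → 9 → 2, so m(3) = 2.
  α_4 = 12: Horner steps 12 → 0 → 1, so m(12) = 1.
  α_5 = 4: Horner steps 12 → 8 → 7, so m(4) = 7.
  α_6 = 5: Horner steps 12 → 7 → 10, so m(5) = 10.
Codeword c = [7, 12, 2, 1, 7, 10] ∈ F_13^6.


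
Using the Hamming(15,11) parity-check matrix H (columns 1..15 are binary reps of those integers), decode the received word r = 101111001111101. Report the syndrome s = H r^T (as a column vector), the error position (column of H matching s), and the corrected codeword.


s = (0, 0, 1, 1)^T, error position = 3, corrected codeword c = 100111001111101

Compute s = H r^T mod 2 one row at a time:
  s_1 = 0 + 1 + 1 + 1 + 1 + 1 + 0 + 1 = 6 ≡ 0 (mod 2).
  s_2 = 1 + 1 + 1 + 0 + 1 + 1 + 0 + 1 = 6 ≡ 0 (mod 2).
  s_3 = 0 + 1 + 1 + 0 + 1 + 1 + 0 + 1 = 5 ≡ 1 (mod 2).
  s_4 = 1 + 1 + 1 + 0 + 1 + 1 + 1 + 1 = 7 ≡ 1 (mod 2).
s = (0, 0, 1, 1)^T — this equals column 3 of H (binary 0011), so error is at position 3.
Correct: flip bit 3 of r = 101111001111101 to get c = 100111001111101.


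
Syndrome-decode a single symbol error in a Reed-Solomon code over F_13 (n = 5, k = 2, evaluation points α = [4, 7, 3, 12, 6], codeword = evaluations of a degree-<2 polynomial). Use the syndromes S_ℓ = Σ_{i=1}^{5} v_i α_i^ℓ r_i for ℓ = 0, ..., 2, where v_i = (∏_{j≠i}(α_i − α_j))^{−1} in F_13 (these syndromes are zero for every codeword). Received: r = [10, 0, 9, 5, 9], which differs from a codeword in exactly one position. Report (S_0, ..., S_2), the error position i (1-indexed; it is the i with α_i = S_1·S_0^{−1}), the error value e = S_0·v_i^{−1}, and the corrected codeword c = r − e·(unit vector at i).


S = (1, 6, 10), error at position 5, error magnitude e = 10, c = [10, 0, 9, 5, 12].

Step 1: column multipliers v_i = (∏_{j≠i}(α_i − α_j))^{−1} mod 13.
  i = 1 (α = 4): (4−7)(4−3)(4−12)(4−6) = (−3)·1·(−8)·(−2) = −48 ≡ 4, so v_1 = 4^{−1} = 10 (mod 13).
  i = 2 (α = 7): (7−4)(7−3)(7−12)(7−6) = 3·4·(−5)·1 = −60 ≡ 5, so v_2 = 5^{−1} = 8 (mod 13).
  i = 3 (α = 3): (3−4)(3−7)(3−12)(3−6) = (−1)·(−4)·(−9)·(−3) = 108 ≡ 4, so v_3 = 4^{−1} = 10 (mod 13).
  i = 4 (α = 12): (12−4)(12−7)(12−3)(12−6) = 8·5·9·6 = 2160 ≡ 2, so v_4 = 2^{−1} = 7 (mod 13).
  i = 5 (α = 6): (6−4)(6−7)(6−3)(6−12) = 2·(−1)·3·(−6) = 36 ≡ 10, so v_5 = 10^{−1} = 4 (mod 13).
  v = [10, 8, 10, 7, 4].
Step 2: syndromes of r = [10, 0, 9, 5, 9] (all sums mod 13).
  S_0 = Σ v_i r_i = 10·10 + 8·0 + 10·9 + 7·5 + 4·9 = 261 ≡ 1.
  S_1 = Σ v_i α_i r_i = 10·4·10 + 8·7·0 + 10·3·9 + 7·12·5 + 4·6·9 = 1306 ≡ 6.
  α_i^2 mod 13 = [3, 10, 9, 1, 10].
  S_2 = Σ v_i α_i^2 r_i = 10·3·10 + 8·10·0 + 10·9·9 + 7·1·5 + 4·10·9 = 1505 ≡ 10.
  S = (1, 6, 10) ≠ 0, so r is not a codeword (an error is present).
Step 3: locate the error. For a single error e at position i, S_ℓ = v_i·e·α_i^ℓ, so α_err = S_1/S_0.
  S_0^{−1} = 1^{−1} = 1 (mod 13), so α_err = 6·1 = 6 ≡ 6 = α_5. Error position i = 5.
  Consistency check: S_2/S_1 = 10·11 = 110 ≡ 6 = α_err ✓ (single-error assumption holds).
Step 4: error magnitude e = S_0/v_5 = S_0·∏_{j≠5}(α_5 − α_j) = 1·10 = 10 ≡ 10 (mod 13).
Step 5: correct position 5: c_5 = r_5 − e = 9 − 10 ≡ 12 (mod 13). Hence c = [10, 0, 9, 5, 12].
  Check: interpolating c through the α_i gives m(x) = 6 + 1·x (degree < 2) with m(α_i) = c_i for every i, so c is indeed a codeword.


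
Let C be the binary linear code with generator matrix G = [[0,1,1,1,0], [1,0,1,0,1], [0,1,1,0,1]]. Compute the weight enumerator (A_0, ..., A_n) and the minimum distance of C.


Weight distribution: A_0 = 1, A_2 = 2, A_3 = 4, A_4 = 1. Minimum distance d = 2.

Enumerate all 2^3 = 8 messages m ∈ F_2^3.
For each, compute codeword c = mG in F_2^5, then tally its weight.
  m = 000 → c = 00000, weight = 0.
  m = 100 → c = 01110, weight = 3.
  m = 010 → c = 10101, weight = 3.
  m = 110 → c = 11011, weight = 4.
  m = 001 → c = 01101, weight = 3.
  m = 101 → c = 00011, weight = 2.
  m = 011 → c = 11000, weight = 2.
  m = 111 → c = 10110, weight = 3.
Tally weights:
  weight 0: 1 codewords.
  weight 2: 2 codewords.
  weight 3: 4 codewords.
  weight 4: 1 codewords.
Minimum distance d = smallest w > 0 with A_w > 0 = 2.
Sanity: Σ A_w = 8 = 2^3 = 8 ✓.


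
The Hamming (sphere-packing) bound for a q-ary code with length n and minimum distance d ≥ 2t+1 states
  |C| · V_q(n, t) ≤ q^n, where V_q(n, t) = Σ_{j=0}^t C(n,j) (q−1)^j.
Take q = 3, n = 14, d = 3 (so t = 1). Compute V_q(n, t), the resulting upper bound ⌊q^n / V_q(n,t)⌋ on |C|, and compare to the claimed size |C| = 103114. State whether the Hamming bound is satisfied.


V_q(n, t) = 29, q^n = 4782969, Hamming bound = 164929, |C| = 103114 ≤ bound (satisfied).

Step 1: Compute V_q(n, t) = Σ_{j=0}^1 C(n, j) (q−1)^j.
  j = 0: C(14,0)·(2)^0 = 1·1 = 1.
  j = 1: C(14,1)·(2)^1 = 14·2 = 28.
  V_q(n, t) = 1 + 28 = 29.
Step 2: q^n = 3^14 = 4782969.
Step 3: Hamming bound ⌊q^n / V_q(n,t)⌋ = ⌊4782969/29⌋ = 164929.
Step 4: Compare |C| = 103114 to 164929: satisfied.
The claimed |C| lies below the Hamming bound.


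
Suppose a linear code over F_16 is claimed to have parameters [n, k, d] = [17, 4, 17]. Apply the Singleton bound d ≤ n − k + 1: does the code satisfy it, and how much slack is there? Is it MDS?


Singleton RHS = n − k + 1 = 14, slack = -3, bound violated (no such code; not MDS).

Singleton bound: d ≤ n − k + 1.
Here n = 17, k = 4, so n − k + 1 = 14.
Given d = 17, check d ≤ 14: NO.
Slack = (n − k + 1) − d = -3.
The slack is negative: d = 17 exceeds n − k + 1 = 14 by 3, so the Singleton bound is violated and no linear [17, 4, 17]_16 code can exist. In particular it is not MDS (MDS requires d = n − k + 1 exactly).
Description: the claimed parameters are [17, 4, 17]_16; such a code would be impossible (violates the Singleton bound).


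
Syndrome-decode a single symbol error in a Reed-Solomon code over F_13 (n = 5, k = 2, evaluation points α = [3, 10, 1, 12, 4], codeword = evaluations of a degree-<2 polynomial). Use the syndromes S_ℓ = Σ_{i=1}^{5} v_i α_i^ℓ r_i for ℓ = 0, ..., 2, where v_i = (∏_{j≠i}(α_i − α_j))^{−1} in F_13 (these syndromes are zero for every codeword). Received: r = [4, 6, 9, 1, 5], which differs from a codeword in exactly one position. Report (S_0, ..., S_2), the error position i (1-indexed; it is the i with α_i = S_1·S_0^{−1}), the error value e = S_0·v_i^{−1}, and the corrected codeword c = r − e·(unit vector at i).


S = (10, 1, 4), error at position 5, error magnitude e = 10, c = [4, 6, 9, 1, 8].

Step 1: column multipliers v_i = (∏_{j≠i}(α_i − α_j))^{−1} mod 13.
  i = 1 (α = 3): (3−10)(3−1)(3−12)(3−4) = (−7)·2·(−9)·(−1) = −126 ≡ 4, so v_1 = 4^{−1} = 10 (mod 13).
  i = 2 (α = 10): (10−3)(10−1)(10−12)(10−4) = 7·9·(−2)·6 = −756 ≡ 11, so v_2 = 11^{−1} = 6 (mod 13).
  i = 3 (α = 1): (1−3)(1−10)(1−12)(1−4) = (−2)·(−9)·(−11)·(−3) = 594 ≡ 9, so v_3 = 9^{−1} = 3 (mod 13).
  i = 4 (α = 12): (12−3)(12−10)(12−1)(12−4) = 9·2·11·8 = 1584 ≡ 11, so v_4 = 11^{−1} = 6 (mod 13).
  i = 5 (α = 4): (4−3)(4−10)(4−1)(4−12) = 1·(−6)·3·(−8) = 144 ≡ 1, so v_5 = 1^{−1} = 1 (mod 13).
  v = [10, 6, 3, 6, 1].
Step 2: syndromes of r = [4, 6, 9, 1, 5] (all sums mod 13).
  S_0 = Σ v_i r_i = 10·4 + 6·6 + 3·9 + 6·1 + 1·5 = 114 ≡ 10.
  S_1 = Σ v_i α_i r_i = 10·3·4 + 6·10·6 + 3·1·9 + 6·12·1 + 1·4·5 = 599 ≡ 1.
  α_i^2 mod 13 = [9, 9, 1, 1, 3].
  S_2 = Σ v_i α_i^2 r_i = 10·9·4 + 6·9·6 + 3·1·9 + 6·1·1 + 1·3·5 = 732 ≡ 4.
  S = (10, 1, 4) ≠ 0, so r is not a codeword (an error is present).
Step 3: locate the error. For a single error e at position i, S_ℓ = v_i·e·α_i^ℓ, so α_err = S_1/S_0.
  S_0^{−1} = 10^{−1} = 4 (mod 13), so α_err = 1·4 = 4 ≡ 4 = α_5. Error position i = 5.
  Consistency check: S_2/S_1 = 4·1 = 4 ≡ 4 = α_err ✓ (single-error assumption holds).
Step 4: error magnitude e = S_0/v_5 = S_0·∏_{j≠5}(α_5 − α_j) = 10·1 = 10 ≡ 10 (mod 13).
Step 5: correct position 5: c_5 = r_5 − e = 5 − 10 ≡ 8 (mod 13). Hence c = [4, 6, 9, 1, 8].
  Check: interpolating c through the α_i gives m(x) = 5 + 4·x (degree < 2) with m(α_i) = c_i for every i, so c is indeed a codeword.
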